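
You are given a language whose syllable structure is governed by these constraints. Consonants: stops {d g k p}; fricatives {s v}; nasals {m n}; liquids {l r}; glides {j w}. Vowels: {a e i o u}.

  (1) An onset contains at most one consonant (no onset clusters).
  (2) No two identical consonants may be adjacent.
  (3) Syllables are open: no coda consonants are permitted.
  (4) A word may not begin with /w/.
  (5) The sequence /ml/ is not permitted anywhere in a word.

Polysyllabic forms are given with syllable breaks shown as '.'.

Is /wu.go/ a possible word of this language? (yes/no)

/wu.go/ — violates constraint 4: word begins with /w/ → phonotactically illegal

no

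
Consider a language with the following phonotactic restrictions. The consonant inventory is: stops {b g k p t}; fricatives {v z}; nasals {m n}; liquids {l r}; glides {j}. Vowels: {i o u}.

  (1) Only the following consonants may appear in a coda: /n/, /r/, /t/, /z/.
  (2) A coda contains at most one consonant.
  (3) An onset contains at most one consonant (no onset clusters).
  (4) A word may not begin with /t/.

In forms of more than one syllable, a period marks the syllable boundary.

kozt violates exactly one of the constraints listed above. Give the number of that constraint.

2

kozt: syllable 1 coda /zt/ has 2 consonants (> 1).
This is a violation of constraint 2: "A coda contains at most one consonant."
The remaining constraints (1, 3, 4) are satisfied.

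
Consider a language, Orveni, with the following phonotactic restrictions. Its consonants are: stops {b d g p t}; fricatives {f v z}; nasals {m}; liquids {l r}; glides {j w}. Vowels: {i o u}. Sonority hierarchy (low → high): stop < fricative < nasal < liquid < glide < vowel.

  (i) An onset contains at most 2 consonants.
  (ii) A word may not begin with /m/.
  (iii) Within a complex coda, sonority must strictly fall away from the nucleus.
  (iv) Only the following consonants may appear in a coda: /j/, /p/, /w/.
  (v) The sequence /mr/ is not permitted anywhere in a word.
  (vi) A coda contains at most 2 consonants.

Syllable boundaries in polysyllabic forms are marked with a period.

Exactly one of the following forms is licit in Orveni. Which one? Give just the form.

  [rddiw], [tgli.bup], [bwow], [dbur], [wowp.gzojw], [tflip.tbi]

[bwow]

[rddiw] — violates constraint (i): syllable 1 onset /rdd/ has 3 consonants (> 2) → illicit
[tgli.bup] — violates constraint (i): syllable 1 onset /tgl/ has 3 consonants (> 2) → illicit
[bwow] — σ1 onset /bw/ (2C), coda /w/ ok → licit
[dbur] — violates constraint (iv): syllable 1 coda contains /r/, which is not a licensed coda consonant → illicit
[wowp.gzojw] — violates constraint (iii): syllable 2 coda /jw/: /j/ (glide, 5) → /w/ (glide, 5) does not fall → illicit
[tflip.tbi] — violates constraint (i): syllable 1 onset /tfl/ has 3 consonants (> 2) → illicit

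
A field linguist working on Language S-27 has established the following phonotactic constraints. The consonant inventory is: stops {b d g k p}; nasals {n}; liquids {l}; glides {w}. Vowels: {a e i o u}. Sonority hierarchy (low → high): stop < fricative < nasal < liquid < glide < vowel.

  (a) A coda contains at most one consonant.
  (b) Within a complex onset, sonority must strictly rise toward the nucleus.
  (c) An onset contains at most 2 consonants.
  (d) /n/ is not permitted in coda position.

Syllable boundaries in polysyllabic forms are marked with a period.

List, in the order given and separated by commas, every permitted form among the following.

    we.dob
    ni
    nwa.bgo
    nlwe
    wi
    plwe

we.dob, ni, wi

we.dob — σ1 onset /w/, coda /∅/ ok; σ2 onset /d/, coda /b/ ok → permitted
ni — σ1 onset /n/, coda /∅/ ok → permitted
nwa.bgo — violates constraint (b): syllable 2 onset /bg/: /b/ (stop, 1) → /g/ (stop, 1) does not rise → not permitted
nlwe — violates constraint (c): syllable 1 onset /nlw/ has 3 consonants (> 2) → not permitted
wi — σ1 onset /w/, coda /∅/ ok → permitted
plwe — violates constraint (c): syllable 1 onset /plw/ has 3 consonants (> 2) → not permitted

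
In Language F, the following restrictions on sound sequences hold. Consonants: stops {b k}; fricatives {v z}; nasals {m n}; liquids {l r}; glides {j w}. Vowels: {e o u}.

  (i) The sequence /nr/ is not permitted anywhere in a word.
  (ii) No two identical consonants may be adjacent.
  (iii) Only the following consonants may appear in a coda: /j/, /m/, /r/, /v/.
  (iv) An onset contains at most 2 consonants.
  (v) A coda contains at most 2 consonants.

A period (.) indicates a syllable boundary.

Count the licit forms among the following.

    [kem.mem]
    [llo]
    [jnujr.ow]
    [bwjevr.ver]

0

[kem.mem] — violates constraint (ii): adjacent identical consonants /mm/ → illicit
[llo] — violates constraint (ii): adjacent identical consonants /ll/ → illicit
[jnujr.ow] — violates constraint (iii): syllable 2 coda contains /w/, which is not a licensed coda consonant → illicit
[bwjevr.ver] — violates constraint (iv): syllable 1 onset /bwj/ has 3 consonants (> 2) → illicit
No form is licit → 0.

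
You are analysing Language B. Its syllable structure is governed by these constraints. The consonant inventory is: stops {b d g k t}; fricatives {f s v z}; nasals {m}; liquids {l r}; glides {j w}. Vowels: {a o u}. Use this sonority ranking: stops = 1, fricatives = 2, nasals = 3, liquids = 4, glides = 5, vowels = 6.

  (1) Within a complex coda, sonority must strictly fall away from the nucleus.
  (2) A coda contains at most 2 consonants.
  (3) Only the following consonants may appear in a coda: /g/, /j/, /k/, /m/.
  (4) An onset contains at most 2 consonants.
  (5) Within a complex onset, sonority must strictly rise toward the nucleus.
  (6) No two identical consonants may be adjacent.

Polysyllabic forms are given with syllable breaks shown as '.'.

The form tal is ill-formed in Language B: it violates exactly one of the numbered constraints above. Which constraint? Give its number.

tal: syllable 1 coda contains /l/, which is not a licensed coda consonant.
This is a violation of constraint 3: "Only the following consonants may appear in a coda: /g/, /j/, /k/, /m/."
The remaining constraints (1, 2, 4, 5, 6) are satisfied.

3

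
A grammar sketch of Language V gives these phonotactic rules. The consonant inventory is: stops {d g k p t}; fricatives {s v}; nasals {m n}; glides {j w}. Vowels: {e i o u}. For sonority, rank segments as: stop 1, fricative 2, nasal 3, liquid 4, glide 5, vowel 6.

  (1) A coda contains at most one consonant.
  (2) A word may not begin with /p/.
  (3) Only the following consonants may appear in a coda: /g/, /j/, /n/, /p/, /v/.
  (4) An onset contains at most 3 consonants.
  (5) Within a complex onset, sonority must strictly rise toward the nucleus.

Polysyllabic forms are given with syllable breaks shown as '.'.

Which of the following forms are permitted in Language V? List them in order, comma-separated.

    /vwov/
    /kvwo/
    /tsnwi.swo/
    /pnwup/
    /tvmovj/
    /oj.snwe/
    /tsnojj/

/vwov/ — σ1 onset /vw/ (2→5 rises), coda /v/ ok → permitted
/kvwo/ — σ1 onset /kvw/ (1→2→5 rises), coda /∅/ ok → permitted
/tsnwi.swo/ — violates constraint 4: syllable 1 onset /tsnw/ has 4 consonants (> 3) → not permitted
/pnwup/ — violates constraint 2: word begins with /p/ → not permitted
/tvmovj/ — violates constraint 1: syllable 1 coda /vj/ has 2 consonants (> 1) → not permitted
/oj.snwe/ — σ1 onset /∅/, coda /j/ ok; σ2 onset /snw/ (2→3→5 rises), coda /∅/ ok → permitted
/tsnojj/ — violates constraint 1: syllable 1 coda /jj/ has 2 consonants (> 1) → not permitted

/vwov/, /kvwo/, /oj.snwe/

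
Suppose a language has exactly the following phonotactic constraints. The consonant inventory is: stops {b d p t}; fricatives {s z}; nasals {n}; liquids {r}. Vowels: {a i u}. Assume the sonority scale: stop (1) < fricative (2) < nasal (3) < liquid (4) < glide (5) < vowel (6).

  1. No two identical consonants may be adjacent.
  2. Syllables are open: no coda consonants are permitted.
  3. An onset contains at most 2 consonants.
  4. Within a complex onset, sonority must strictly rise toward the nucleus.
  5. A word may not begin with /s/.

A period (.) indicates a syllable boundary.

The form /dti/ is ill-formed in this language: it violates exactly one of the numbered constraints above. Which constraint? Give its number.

/dti/: syllable 1 onset /dt/: /d/ (stop, 1) → /t/ (stop, 1) does not rise.
This is a violation of constraint 4: "Within a complex onset, sonority must strictly rise toward the nucleus."
The remaining constraints (1, 2, 3, 5) are satisfied.

4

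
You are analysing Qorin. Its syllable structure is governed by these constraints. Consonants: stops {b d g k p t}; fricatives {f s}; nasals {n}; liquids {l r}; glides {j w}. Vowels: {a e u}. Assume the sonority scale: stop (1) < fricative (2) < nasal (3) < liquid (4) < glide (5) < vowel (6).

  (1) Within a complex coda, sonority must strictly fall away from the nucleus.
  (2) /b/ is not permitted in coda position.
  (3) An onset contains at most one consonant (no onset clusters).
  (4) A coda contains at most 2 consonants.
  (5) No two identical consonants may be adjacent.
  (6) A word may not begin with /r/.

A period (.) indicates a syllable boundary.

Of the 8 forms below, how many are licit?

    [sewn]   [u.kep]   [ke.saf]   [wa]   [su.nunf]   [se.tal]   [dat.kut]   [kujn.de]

[sewn] — σ1 onset /s/, coda /wn/ (5→3 falls) ok → licit
[u.kep] — σ1 onset /∅/, coda /∅/ ok; σ2 onset /k/, coda /p/ ok → licit
[ke.saf] — σ1 onset /k/, coda /∅/ ok; σ2 onset /s/, coda /f/ ok → licit
[wa] — σ1 onset /w/, coda /∅/ ok → licit
[su.nunf] — σ1 onset /s/, coda /∅/ ok; σ2 onset /n/, coda /nf/ (3→2 falls) ok → licit
[se.tal] — σ1 onset /s/, coda /∅/ ok; σ2 onset /t/, coda /l/ ok → licit
[dat.kut] — σ1 onset /d/, coda /t/ ok; σ2 onset /k/, coda /t/ ok → licit
[kujn.de] — σ1 onset /k/, coda /jn/ (5→3 falls) ok; σ2 onset /d/, coda /∅/ ok → licit
Licit: [sewn], [u.kep], [ke.saf], [wa], [su.nunf], [se.tal], [dat.kut], [kujn.de] → 8.

8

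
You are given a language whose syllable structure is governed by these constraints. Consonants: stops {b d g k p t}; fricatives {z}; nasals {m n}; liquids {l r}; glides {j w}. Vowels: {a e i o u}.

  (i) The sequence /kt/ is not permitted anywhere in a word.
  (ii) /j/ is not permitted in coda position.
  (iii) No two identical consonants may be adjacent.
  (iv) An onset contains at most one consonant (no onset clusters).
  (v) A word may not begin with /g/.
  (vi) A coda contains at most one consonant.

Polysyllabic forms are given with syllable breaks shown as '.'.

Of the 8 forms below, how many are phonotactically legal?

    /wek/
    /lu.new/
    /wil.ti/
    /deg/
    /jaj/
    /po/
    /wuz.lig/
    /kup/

7

/wek/ — σ1 onset /w/, coda /k/ ok → phonotactically legal
/lu.new/ — σ1 onset /l/, coda /∅/ ok; σ2 onset /n/, coda /w/ ok → phonotactically legal
/wil.ti/ — σ1 onset /w/, coda /l/ ok; σ2 onset /t/, coda /∅/ ok → phonotactically legal
/deg/ — σ1 onset /d/, coda /g/ ok → phonotactically legal
/jaj/ — violates constraint (ii): syllable 1 coda contains /j/ → phonotactically illegal
/po/ — σ1 onset /p/, coda /∅/ ok → phonotactically legal
/wuz.lig/ — σ1 onset /w/, coda /z/ ok; σ2 onset /l/, coda /g/ ok → phonotactically legal
/kup/ — σ1 onset /k/, coda /p/ ok → phonotactically legal
Phonotactically legal: /wek/, /lu.new/, /wil.ti/, /deg/, /po/, /wuz.lig/, /kup/ → 7.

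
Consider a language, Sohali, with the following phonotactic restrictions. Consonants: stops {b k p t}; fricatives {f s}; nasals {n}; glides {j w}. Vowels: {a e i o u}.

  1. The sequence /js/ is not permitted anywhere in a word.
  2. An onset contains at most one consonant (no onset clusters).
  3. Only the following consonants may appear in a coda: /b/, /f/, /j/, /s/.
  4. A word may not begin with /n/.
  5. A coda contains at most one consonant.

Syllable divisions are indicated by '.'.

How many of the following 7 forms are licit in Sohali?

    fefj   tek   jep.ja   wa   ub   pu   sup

3

fefj — violates constraint 5: syllable 1 coda /fj/ has 2 consonants (> 1) → illicit
tek — violates constraint 3: syllable 1 coda contains /k/, which is not a licensed coda consonant → illicit
jep.ja — violates constraint 3: syllable 1 coda contains /p/, which is not a licensed coda consonant → illicit
wa — σ1 onset /w/, coda /∅/ ok → licit
ub — σ1 onset /∅/, coda /b/ ok → licit
pu — σ1 onset /p/, coda /∅/ ok → licit
sup — violates constraint 3: syllable 1 coda contains /p/, which is not a licensed coda consonant → illicit
Licit: wa, ub, pu → 3.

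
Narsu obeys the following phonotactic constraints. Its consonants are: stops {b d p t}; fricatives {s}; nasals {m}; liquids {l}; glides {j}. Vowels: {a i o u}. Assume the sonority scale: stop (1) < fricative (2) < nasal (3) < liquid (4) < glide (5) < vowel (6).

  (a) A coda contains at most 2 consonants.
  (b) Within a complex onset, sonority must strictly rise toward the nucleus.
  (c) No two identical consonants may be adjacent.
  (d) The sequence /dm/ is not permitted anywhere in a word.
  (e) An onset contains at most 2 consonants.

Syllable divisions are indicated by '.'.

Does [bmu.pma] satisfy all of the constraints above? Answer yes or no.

[bmu.pma] — σ1 onset /bm/ (1→3 rises), coda /∅/ ok; σ2 onset /pm/ (1→3 rises), coda /∅/ ok → phonotactically legal

yes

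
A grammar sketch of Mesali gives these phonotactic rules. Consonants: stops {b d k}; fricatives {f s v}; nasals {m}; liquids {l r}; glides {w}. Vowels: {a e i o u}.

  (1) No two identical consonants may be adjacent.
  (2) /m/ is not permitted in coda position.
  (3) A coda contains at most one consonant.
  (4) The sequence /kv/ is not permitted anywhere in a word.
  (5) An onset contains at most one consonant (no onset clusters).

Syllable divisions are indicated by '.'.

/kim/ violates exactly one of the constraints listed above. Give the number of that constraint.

/kim/: syllable 1 coda contains /m/.
This is a violation of constraint 2: "/m/ is not permitted in coda position."
The remaining constraints (1, 3, 4, 5) are satisfied.

2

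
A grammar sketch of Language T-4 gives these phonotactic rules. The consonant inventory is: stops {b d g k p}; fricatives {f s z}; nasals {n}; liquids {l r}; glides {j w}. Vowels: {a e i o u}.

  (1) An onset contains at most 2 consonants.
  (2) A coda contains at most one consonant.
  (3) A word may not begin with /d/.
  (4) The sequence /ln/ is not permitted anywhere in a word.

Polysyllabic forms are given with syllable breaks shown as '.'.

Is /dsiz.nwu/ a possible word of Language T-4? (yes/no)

/dsiz.nwu/ — violates constraint 3: word begins with /d/ → not permitted

no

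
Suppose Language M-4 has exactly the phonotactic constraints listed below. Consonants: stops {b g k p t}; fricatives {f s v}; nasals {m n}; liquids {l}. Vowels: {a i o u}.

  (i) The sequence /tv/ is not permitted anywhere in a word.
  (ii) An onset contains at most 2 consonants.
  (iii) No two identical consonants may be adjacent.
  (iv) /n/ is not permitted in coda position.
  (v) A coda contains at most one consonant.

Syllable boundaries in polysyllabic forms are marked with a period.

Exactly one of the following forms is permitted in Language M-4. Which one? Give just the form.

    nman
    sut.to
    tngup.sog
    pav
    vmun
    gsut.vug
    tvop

pav

nman — violates constraint (iv): syllable 1 coda contains /n/ → not permitted
sut.to — violates constraint (iii): adjacent identical consonants /tt/ → not permitted
tngup.sog — violates constraint (ii): syllable 1 onset /tng/ has 3 consonants (> 2) → not permitted
pav — σ1 onset /p/, coda /v/ ok → permitted
vmun — violates constraint (iv): syllable 1 coda contains /n/ → not permitted
gsut.vug — violates constraint (i): contains banned sequence /tv/ → not permitted
tvop — violates constraint (i): contains banned sequence /tv/ → not permitted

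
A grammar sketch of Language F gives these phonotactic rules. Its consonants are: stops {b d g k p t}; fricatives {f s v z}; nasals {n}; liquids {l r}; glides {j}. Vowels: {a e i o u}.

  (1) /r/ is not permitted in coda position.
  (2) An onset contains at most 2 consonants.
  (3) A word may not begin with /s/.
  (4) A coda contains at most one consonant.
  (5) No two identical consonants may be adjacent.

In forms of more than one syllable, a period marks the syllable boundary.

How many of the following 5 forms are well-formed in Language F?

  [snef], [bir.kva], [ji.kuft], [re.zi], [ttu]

1

[snef] — violates constraint 3: word begins with /s/ → ill-formed
[bir.kva] — violates constraint 1: syllable 1 coda contains /r/ → ill-formed
[ji.kuft] — violates constraint 4: syllable 2 coda /ft/ has 2 consonants (> 1) → ill-formed
[re.zi] — σ1 onset /r/, coda /∅/ ok; σ2 onset /z/, coda /∅/ ok → well-formed
[ttu] — violates constraint 5: adjacent identical consonants /tt/ → ill-formed
Well-formed: [re.zi] → 1.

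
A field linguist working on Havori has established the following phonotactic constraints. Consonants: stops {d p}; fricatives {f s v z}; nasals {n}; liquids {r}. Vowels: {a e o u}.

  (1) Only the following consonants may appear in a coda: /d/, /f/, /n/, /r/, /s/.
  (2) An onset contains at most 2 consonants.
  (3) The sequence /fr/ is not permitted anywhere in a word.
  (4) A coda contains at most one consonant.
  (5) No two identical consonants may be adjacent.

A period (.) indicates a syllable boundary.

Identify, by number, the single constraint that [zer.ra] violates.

[zer.ra]: adjacent identical consonants /rr/.
This is a violation of constraint 5: "No two identical consonants may be adjacent."
The remaining constraints (1, 2, 3, 4) are satisfied.

5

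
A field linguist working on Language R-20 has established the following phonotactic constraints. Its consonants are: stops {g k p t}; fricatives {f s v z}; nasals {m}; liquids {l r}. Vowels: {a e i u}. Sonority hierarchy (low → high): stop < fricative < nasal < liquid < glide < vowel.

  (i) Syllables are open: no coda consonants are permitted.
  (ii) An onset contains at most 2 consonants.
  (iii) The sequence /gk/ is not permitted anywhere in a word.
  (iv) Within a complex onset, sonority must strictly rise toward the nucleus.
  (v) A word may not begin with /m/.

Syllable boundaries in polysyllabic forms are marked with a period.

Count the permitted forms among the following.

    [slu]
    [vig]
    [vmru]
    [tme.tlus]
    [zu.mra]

2

[slu] — σ1 onset /sl/ (2→4 rises), coda /∅/ ok → permitted
[vig] — violates constraint (i): syllable 1 coda /g/ has 1 consonant (> 0) → not permitted
[vmru] — violates constraint (ii): syllable 1 onset /vmr/ has 3 consonants (> 2) → not permitted
[tme.tlus] — violates constraint (i): syllable 2 coda /s/ has 1 consonant (> 0) → not permitted
[zu.mra] — σ1 onset /z/, coda /∅/ ok; σ2 onset /mr/ (3→4 rises), coda /∅/ ok → permitted
Permitted: [slu], [zu.mra] → 2.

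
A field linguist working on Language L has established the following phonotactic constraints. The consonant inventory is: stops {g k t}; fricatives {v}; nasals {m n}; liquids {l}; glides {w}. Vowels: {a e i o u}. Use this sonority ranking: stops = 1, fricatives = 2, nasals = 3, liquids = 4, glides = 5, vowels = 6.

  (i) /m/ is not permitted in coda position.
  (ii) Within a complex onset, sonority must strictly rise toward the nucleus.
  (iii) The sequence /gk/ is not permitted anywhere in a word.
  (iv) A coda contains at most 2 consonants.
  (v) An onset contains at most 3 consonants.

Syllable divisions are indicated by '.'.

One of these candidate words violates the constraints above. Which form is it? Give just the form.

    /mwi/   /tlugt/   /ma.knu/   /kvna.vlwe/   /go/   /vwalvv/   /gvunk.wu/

/mwi/ — σ1 onset /mw/ (3→5 rises), coda /∅/ ok → permitted
/tlugt/ — σ1 onset /tl/ (1→4 rises), coda /gt/ (2C) ok → permitted
/ma.knu/ — σ1 onset /m/, coda /∅/ ok; σ2 onset /kn/ (1→3 rises), coda /∅/ ok → permitted
/kvna.vlwe/ — σ1 onset /kvn/ (1→2→3 rises), coda /∅/ ok; σ2 onset /vlw/ (2→4→5 rises), coda /∅/ ok → permitted
/go/ — σ1 onset /g/, coda /∅/ ok → permitted
/vwalvv/ — violates constraint (iv): syllable 1 coda /lvv/ has 3 consonants (> 2) → not permitted
/gvunk.wu/ — σ1 onset /gv/ (1→2 rises), coda /nk/ (2C) ok; σ2 onset /w/, coda /∅/ ok → permitted

/vwalvv/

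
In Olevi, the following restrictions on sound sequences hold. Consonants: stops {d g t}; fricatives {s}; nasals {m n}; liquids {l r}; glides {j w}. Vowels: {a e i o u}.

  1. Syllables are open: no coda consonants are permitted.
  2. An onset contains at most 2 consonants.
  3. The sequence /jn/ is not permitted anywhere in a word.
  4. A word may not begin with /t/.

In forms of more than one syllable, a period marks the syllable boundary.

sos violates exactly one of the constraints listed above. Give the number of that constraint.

sos: syllable 1 coda /s/ has 1 consonant (> 0).
This is a violation of constraint 1: "Syllables are open: no coda consonants are permitted."
The remaining constraints (2, 3, 4) are satisfied.

1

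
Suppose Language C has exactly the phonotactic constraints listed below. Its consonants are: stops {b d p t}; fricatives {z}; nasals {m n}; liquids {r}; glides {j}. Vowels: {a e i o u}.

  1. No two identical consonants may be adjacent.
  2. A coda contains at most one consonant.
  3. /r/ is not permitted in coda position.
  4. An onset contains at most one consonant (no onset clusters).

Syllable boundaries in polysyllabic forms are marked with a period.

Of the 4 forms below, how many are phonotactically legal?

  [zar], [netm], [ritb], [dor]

[zar] — violates constraint 3: syllable 1 coda contains /r/ → phonotactically illegal
[netm] — violates constraint 2: syllable 1 coda /tm/ has 2 consonants (> 1) → phonotactically illegal
[ritb] — violates constraint 2: syllable 1 coda /tb/ has 2 consonants (> 1) → phonotactically illegal
[dor] — violates constraint 3: syllable 1 coda contains /r/ → phonotactically illegal
No form is phonotactically legal → 0.

0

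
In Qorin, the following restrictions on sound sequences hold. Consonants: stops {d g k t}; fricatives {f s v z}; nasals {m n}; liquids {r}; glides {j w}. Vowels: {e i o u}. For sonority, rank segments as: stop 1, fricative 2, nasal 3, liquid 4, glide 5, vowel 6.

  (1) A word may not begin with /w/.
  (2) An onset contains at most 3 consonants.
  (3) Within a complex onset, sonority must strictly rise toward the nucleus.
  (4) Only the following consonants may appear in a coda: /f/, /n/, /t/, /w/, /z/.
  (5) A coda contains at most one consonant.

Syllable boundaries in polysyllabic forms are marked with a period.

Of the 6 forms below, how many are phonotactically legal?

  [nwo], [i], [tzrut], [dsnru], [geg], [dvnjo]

3

[nwo] — σ1 onset /nw/ (3→5 rises), coda /∅/ ok → phonotactically legal
[i] — σ1 onset /∅/, coda /∅/ ok → phonotactically legal
[tzrut] — σ1 onset /tzr/ (1→2→4 rises), coda /t/ ok → phonotactically legal
[dsnru] — violates constraint 2: syllable 1 onset /dsnr/ has 4 consonants (> 3) → phonotactically illegal
[geg] — violates constraint 4: syllable 1 coda contains /g/, which is not a licensed coda consonant → phonotactically illegal
[dvnjo] — violates constraint 2: syllable 1 onset /dvnj/ has 4 consonants (> 3) → phonotactically illegal
Phonotactically legal: [nwo], [i], [tzrut] → 3.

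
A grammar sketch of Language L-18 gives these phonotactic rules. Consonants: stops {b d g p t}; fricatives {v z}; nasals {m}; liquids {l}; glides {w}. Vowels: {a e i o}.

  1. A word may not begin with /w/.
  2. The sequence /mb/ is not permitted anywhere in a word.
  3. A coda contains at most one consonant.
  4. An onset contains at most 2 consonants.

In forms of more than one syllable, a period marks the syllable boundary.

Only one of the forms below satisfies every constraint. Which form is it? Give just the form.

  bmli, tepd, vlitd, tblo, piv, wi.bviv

piv

bmli — violates constraint 4: syllable 1 onset /bml/ has 3 consonants (> 2) → not permitted
tepd — violates constraint 3: syllable 1 coda /pd/ has 2 consonants (> 1) → not permitted
vlitd — violates constraint 3: syllable 1 coda /td/ has 2 consonants (> 1) → not permitted
tblo — violates constraint 4: syllable 1 onset /tbl/ has 3 consonants (> 2) → not permitted
piv — σ1 onset /p/, coda /v/ ok → permitted
wi.bviv — violates constraint 1: word begins with /w/ → not permitted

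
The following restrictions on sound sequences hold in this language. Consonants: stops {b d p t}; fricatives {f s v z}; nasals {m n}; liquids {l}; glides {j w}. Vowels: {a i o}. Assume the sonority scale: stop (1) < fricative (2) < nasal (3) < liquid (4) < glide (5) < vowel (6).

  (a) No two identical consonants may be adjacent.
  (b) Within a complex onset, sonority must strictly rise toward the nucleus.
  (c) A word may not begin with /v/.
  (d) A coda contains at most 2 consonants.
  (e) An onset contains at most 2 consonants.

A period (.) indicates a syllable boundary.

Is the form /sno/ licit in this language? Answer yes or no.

yes

/sno/ — σ1 onset /sn/ (2→3 rises), coda /∅/ ok → licit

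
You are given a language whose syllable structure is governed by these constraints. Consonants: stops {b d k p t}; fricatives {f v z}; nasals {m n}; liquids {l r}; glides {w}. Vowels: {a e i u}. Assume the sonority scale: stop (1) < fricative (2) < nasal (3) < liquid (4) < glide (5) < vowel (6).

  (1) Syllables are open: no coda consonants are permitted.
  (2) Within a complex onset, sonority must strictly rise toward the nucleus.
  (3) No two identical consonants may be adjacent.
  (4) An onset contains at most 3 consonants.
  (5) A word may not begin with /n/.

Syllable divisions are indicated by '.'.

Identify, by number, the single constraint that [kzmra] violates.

[kzmra]: syllable 1 onset /kzmr/ has 4 consonants (> 3).
This is a violation of constraint 4: "An onset contains at most 3 consonants."
The remaining constraints (1, 2, 3, 5) are satisfied.

4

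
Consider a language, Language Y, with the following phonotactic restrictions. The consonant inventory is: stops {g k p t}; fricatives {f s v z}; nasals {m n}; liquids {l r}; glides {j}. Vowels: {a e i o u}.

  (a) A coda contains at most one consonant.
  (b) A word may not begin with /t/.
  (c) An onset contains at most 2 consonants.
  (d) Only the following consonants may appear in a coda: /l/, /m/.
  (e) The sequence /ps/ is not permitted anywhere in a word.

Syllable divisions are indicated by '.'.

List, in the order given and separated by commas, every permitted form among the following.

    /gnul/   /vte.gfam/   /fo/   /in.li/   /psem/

/gnul/, /vte.gfam/, /fo/

/gnul/ — σ1 onset /gn/ (2C), coda /l/ ok → permitted
/vte.gfam/ — σ1 onset /vt/ (2C), coda /∅/ ok; σ2 onset /gf/ (2C), coda /m/ ok → permitted
/fo/ — σ1 onset /f/, coda /∅/ ok → permitted
/in.li/ — violates constraint (d): syllable 1 coda contains /n/, which is not a licensed coda consonant → not permitted
/psem/ — violates constraint (e): contains banned sequence /ps/ → not permitted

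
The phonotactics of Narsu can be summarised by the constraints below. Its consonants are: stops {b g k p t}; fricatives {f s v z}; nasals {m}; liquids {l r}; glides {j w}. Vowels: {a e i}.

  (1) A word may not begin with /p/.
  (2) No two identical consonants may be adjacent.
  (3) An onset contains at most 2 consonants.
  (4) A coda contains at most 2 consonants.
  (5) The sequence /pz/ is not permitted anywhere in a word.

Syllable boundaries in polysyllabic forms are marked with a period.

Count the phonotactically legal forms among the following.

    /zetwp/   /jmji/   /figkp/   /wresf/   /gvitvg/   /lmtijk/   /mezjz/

1

/zetwp/ — violates constraint 4: syllable 1 coda /twp/ has 3 consonants (> 2) → phonotactically illegal
/jmji/ — violates constraint 3: syllable 1 onset /jmj/ has 3 consonants (> 2) → phonotactically illegal
/figkp/ — violates constraint 4: syllable 1 coda /gkp/ has 3 consonants (> 2) → phonotactically illegal
/wresf/ — σ1 onset /wr/ (2C), coda /sf/ (2C) ok → phonotactically legal
/gvitvg/ — violates constraint 4: syllable 1 coda /tvg/ has 3 consonants (> 2) → phonotactically illegal
/lmtijk/ — violates constraint 3: syllable 1 onset /lmt/ has 3 consonants (> 2) → phonotactically illegal
/mezjz/ — violates constraint 4: syllable 1 coda /zjz/ has 3 consonants (> 2) → phonotactically illegal
Phonotactically legal: /wresf/ → 1.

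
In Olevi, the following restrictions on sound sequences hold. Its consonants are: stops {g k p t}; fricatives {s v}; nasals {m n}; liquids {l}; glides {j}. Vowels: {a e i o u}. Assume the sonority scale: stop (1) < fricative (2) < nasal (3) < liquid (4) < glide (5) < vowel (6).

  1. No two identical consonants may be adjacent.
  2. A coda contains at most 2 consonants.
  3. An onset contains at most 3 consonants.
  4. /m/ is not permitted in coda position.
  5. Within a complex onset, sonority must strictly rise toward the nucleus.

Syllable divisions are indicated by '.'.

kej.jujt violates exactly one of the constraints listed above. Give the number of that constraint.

kej.jujt: adjacent identical consonants /jj/.
This is a violation of constraint 1: "No two identical consonants may be adjacent."
The remaining constraints (2, 3, 4, 5) are satisfied.

1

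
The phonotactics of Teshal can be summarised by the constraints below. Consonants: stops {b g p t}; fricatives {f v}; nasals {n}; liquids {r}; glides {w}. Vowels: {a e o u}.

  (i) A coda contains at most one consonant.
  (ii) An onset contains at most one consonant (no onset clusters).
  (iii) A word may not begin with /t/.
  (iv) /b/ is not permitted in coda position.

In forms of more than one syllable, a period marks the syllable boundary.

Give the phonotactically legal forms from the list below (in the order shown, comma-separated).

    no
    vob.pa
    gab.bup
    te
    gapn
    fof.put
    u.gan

no, fof.put, u.gan

no — σ1 onset /n/, coda /∅/ ok → phonotactically legal
vob.pa — violates constraint (iv): syllable 1 coda contains /b/ → phonotactically illegal
gab.bup — violates constraint (iv): syllable 1 coda contains /b/ → phonotactically illegal
te — violates constraint (iii): word begins with /t/ → phonotactically illegal
gapn — violates constraint (i): syllable 1 coda /pn/ has 2 consonants (> 1) → phonotactically illegal
fof.put — σ1 onset /f/, coda /f/ ok; σ2 onset /p/, coda /t/ ok → phonotactically legal
u.gan — σ1 onset /∅/, coda /∅/ ok; σ2 onset /g/, coda /n/ ok → phonotactically legal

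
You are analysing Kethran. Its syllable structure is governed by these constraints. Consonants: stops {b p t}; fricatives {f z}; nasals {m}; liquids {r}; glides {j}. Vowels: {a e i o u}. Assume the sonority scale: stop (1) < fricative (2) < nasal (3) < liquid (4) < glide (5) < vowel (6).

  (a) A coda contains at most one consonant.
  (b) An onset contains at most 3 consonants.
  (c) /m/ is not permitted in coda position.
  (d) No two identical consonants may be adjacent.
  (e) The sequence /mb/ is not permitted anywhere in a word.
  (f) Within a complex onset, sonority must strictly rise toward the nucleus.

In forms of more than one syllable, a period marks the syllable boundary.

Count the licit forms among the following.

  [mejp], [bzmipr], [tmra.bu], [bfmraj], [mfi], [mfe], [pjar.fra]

[mejp] — violates constraint (a): syllable 1 coda /jp/ has 2 consonants (> 1) → illicit
[bzmipr] — violates constraint (a): syllable 1 coda /pr/ has 2 consonants (> 1) → illicit
[tmra.bu] — σ1 onset /tmr/ (1→3→4 rises), coda /∅/ ok; σ2 onset /b/, coda /∅/ ok → licit
[bfmraj] — violates constraint (b): syllable 1 onset /bfmr/ has 4 consonants (> 3) → illicit
[mfi] — violates constraint (f): syllable 1 onset /mf/: /m/ (nasal, 3) → /f/ (fricative, 2) does not rise → illicit
[mfe] — violates constraint (f): syllable 1 onset /mf/: /m/ (nasal, 3) → /f/ (fricative, 2) does not rise → illicit
[pjar.fra] — σ1 onset /pj/ (1→5 rises), coda /r/ ok; σ2 onset /fr/ (2→4 rises), coda /∅/ ok → licit
Licit: [tmra.bu], [pjar.fra] → 2.

2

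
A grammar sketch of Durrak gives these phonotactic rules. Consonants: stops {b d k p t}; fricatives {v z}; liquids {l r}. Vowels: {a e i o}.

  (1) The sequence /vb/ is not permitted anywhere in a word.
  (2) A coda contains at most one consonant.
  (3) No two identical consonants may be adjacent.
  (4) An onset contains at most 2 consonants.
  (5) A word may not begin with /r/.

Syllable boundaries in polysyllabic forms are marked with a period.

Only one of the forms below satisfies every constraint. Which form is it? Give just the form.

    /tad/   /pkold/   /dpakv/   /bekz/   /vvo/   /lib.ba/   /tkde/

/tad/

/tad/ — σ1 onset /t/, coda /d/ ok → well-formed
/pkold/ — violates constraint 2: syllable 1 coda /ld/ has 2 consonants (> 1) → ill-formed
/dpakv/ — violates constraint 2: syllable 1 coda /kv/ has 2 consonants (> 1) → ill-formed
/bekz/ — violates constraint 2: syllable 1 coda /kz/ has 2 consonants (> 1) → ill-formed
/vvo/ — violates constraint 3: adjacent identical consonants /vv/ → ill-formed
/lib.ba/ — violates constraint 3: adjacent identical consonants /bb/ → ill-formed
/tkde/ — violates constraint 4: syllable 1 onset /tkd/ has 3 consonants (> 2) → ill-formed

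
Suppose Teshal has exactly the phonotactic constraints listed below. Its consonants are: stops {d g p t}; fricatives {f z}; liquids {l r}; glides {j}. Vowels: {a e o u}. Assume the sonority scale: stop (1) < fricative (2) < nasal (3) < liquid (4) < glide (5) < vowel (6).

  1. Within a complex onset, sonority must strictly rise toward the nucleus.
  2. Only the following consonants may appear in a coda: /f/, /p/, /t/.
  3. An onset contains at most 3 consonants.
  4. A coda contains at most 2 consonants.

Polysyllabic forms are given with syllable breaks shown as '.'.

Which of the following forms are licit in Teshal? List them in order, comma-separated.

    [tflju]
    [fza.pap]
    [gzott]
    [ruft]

[gzott], [ruft]

[tflju] — violates constraint 3: syllable 1 onset /tflj/ has 4 consonants (> 3) → illicit
[fza.pap] — violates constraint 1: syllable 1 onset /fz/: /f/ (fricative, 2) → /z/ (fricative, 2) does not rise → illicit
[gzott] — σ1 onset /gz/ (1→2 rises), coda /tt/ (2C) ok → licit
[ruft] — σ1 onset /r/, coda /ft/ (2C) ok → licit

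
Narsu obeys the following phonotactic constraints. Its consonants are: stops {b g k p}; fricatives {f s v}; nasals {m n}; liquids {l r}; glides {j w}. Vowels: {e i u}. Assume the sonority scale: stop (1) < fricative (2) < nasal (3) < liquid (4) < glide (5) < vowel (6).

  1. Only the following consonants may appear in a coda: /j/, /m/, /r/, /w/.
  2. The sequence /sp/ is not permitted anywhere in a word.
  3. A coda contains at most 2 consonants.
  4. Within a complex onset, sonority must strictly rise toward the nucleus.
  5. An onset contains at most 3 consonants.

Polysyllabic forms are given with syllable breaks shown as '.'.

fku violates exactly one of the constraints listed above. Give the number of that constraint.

4

fku: syllable 1 onset /fk/: /f/ (fricative, 2) → /k/ (stop, 1) does not rise.
This is a violation of constraint 4: "Within a complex onset, sonority must strictly rise toward the nucleus."
The remaining constraints (1, 2, 3, 5) are satisfied.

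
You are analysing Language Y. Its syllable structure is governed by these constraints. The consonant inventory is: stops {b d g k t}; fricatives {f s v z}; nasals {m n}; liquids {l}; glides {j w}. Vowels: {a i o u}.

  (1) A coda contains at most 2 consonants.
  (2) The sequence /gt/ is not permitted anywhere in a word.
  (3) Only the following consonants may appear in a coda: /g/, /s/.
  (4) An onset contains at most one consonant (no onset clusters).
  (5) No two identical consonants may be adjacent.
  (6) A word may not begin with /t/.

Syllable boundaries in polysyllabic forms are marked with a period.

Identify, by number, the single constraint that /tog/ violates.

6

/tog/: word begins with /t/.
This is a violation of constraint 6: "A word may not begin with /t/."
The remaining constraints (1, 2, 3, 4, 5) are satisfied.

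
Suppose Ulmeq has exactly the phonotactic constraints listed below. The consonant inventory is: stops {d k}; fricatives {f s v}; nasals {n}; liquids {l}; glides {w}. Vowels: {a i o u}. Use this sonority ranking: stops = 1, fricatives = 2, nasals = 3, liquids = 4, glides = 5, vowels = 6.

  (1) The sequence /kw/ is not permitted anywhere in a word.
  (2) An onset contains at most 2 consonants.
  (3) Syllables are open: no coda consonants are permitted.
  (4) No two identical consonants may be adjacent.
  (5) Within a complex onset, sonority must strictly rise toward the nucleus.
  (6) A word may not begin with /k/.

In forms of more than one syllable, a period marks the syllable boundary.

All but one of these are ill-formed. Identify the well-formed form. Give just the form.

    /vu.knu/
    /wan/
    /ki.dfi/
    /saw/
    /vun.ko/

/vu.knu/

/vu.knu/ — σ1 onset /v/, coda /∅/ ok; σ2 onset /kn/ (1→3 rises), coda /∅/ ok → well-formed
/wan/ — violates constraint 3: syllable 1 coda /n/ has 1 consonant (> 0) → ill-formed
/ki.dfi/ — violates constraint 6: word begins with /k/ → ill-formed
/saw/ — violates constraint 3: syllable 1 coda /w/ has 1 consonant (> 0) → ill-formed
/vun.ko/ — violates constraint 3: syllable 1 coda /n/ has 1 consonant (> 0) → ill-formed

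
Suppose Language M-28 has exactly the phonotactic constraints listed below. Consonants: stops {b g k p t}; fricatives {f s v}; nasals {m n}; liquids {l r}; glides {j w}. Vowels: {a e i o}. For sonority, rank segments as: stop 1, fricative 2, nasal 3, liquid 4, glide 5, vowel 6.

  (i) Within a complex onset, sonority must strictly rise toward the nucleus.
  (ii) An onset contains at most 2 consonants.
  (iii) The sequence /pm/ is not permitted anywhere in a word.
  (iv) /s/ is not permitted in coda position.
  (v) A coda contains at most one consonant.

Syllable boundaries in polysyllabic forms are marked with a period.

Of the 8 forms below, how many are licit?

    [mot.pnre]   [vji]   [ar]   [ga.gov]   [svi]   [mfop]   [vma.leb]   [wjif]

4

[mot.pnre] — violates constraint (ii): syllable 2 onset /pnr/ has 3 consonants (> 2) → illicit
[vji] — σ1 onset /vj/ (2→5 rises), coda /∅/ ok → licit
[ar] — σ1 onset /∅/, coda /r/ ok → licit
[ga.gov] — σ1 onset /g/, coda /∅/ ok; σ2 onset /g/, coda /v/ ok → licit
[svi] — violates constraint (i): syllable 1 onset /sv/: /s/ (fricative, 2) → /v/ (fricative, 2) does not rise → illicit
[mfop] — violates constraint (i): syllable 1 onset /mf/: /m/ (nasal, 3) → /f/ (fricative, 2) does not rise → illicit
[vma.leb] — σ1 onset /vm/ (2→3 rises), coda /∅/ ok; σ2 onset /l/, coda /b/ ok → licit
[wjif] — violates constraint (i): syllable 1 onset /wj/: /w/ (glide, 5) → /j/ (glide, 5) does not rise → illicit
Licit: [vji], [ar], [ga.gov], [vma.leb] → 4.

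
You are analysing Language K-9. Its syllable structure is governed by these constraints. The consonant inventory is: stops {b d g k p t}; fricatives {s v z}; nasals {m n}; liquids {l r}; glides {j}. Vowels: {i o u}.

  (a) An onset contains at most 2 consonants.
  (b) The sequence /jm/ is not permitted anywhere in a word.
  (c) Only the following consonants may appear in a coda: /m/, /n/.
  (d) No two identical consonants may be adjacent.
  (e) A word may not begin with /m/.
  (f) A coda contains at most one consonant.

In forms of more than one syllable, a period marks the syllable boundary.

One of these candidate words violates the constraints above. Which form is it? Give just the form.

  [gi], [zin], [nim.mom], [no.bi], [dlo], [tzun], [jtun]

[gi] — σ1 onset /g/, coda /∅/ ok → well-formed
[zin] — σ1 onset /z/, coda /n/ ok → well-formed
[nim.mom] — violates constraint (d): adjacent identical consonants /mm/ → ill-formed
[no.bi] — σ1 onset /n/, coda /∅/ ok; σ2 onset /b/, coda /∅/ ok → well-formed
[dlo] — σ1 onset /dl/ (2C), coda /∅/ ok → well-formed
[tzun] — σ1 onset /tz/ (2C), coda /n/ ok → well-formed
[jtun] — σ1 onset /jt/ (2C), coda /n/ ok → well-formed

[nim.mom]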